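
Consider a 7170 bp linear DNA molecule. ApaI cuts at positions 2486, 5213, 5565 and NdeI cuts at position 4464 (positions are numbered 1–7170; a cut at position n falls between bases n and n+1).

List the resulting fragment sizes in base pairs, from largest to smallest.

2486, 1978, 1605, 749, 352 bp

Combined cut positions (sorted): 2486, 4464, 5213, 5565.
Linear molecule, 4 cuts → 5 fragments:
  2486 − 0 = 2486 bp
  4464 − 2486 = 1978 bp
  5213 − 4464 = 749 bp
  5565 − 5213 = 352 bp
  7170 − 5565 = 1605 bp
Sorted largest to smallest: 2486, 1978, 1605, 749, 352 bp.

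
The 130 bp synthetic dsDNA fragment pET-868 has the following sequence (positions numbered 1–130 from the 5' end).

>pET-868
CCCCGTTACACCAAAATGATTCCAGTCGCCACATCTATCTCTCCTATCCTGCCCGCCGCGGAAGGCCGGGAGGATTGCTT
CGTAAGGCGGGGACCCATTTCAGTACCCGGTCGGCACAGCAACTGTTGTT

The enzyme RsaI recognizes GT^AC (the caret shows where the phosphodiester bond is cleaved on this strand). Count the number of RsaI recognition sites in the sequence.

GTAC occurs starting at position 103.
RsaI cuts at 1 site.

1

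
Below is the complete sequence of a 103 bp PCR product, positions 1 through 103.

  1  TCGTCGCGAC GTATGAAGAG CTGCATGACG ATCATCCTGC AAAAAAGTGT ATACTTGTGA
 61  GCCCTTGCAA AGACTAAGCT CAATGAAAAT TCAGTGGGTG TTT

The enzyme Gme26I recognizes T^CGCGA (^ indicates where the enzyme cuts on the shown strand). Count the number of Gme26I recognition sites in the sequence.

TCGCGA occurs starting at position 4.
Gme26I cuts at 1 site.

1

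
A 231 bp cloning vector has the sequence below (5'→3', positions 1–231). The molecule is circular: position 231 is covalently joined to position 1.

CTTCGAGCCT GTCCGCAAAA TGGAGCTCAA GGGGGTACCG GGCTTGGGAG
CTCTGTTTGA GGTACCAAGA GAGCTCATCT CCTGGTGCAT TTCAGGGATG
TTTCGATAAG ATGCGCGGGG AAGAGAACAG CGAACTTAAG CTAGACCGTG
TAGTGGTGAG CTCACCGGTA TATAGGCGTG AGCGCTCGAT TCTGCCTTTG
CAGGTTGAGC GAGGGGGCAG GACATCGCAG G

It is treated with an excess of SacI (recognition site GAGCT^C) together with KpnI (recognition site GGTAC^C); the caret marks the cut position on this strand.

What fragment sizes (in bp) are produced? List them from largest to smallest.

SacI sites (GAGCTC) start at positions 23, 48, 71, 158.
SacI cuts after base 5 of each site (before the last base), so after positions 27, 52, 75, 162.
KpnI sites (GGTACC) start at positions 34, 61.
KpnI cuts after base 5 of each site (before the last base), so after positions 38, 65.
Combined cut positions: 27, 38, 52, 65, 75, 162.
Circular molecule, 6 cuts → 6 fragments:
  28–38 → 11 bp
  39–52 → 14 bp
  53–65 → 13 bp
  66–75 → 10 bp
  76–162 → 87 bp
  163–231 then 1–27 → 69 + 27 = 96 bp
Sorted largest to smallest: 96, 87, 14, 13, 11, 10 bp.

96, 87, 14, 13, 11, 10 bp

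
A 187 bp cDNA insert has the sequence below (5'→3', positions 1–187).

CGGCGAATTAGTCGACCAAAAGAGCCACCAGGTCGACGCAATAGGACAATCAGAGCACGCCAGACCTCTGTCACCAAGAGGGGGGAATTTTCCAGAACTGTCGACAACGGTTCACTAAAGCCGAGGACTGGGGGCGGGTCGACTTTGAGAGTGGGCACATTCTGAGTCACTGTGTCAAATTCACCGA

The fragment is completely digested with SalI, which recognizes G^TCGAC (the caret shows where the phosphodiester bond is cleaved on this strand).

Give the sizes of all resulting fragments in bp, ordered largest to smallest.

SalI sites (GTCGAC) start at positions 11, 32, 100, 138.
SalI cuts after the first base of each site, so after positions 11, 32, 100, 138.
Linear molecule, 4 cuts → 5 fragments:
  1–11 → 11 bp
  12–32 → 21 bp
  33–100 → 68 bp
  101–138 → 38 bp
  139–187 → 49 bp
Sorted largest to smallest: 68, 49, 38, 21, 11 bp.

68, 49, 38, 21, 11 bp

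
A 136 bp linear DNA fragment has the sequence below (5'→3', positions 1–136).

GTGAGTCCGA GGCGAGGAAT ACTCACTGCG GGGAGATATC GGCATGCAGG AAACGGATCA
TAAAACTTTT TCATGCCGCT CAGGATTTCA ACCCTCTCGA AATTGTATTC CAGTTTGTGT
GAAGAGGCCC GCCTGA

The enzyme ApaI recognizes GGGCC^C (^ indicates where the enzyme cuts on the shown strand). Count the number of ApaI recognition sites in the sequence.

No occurrence of GGGCCC is present in the sequence.
ApaI does not cut: 0 sites.

0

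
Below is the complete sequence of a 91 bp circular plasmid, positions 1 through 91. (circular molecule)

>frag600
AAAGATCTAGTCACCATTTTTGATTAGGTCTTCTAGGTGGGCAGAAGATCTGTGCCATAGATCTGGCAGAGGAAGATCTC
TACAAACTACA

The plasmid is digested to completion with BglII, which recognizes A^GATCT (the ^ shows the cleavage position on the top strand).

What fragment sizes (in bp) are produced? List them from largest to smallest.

43, 20, 15, 13 bp

BglII sites (AGATCT) start at positions 3, 46, 59, 74.
BglII cuts after the first base of each site, so after positions 3, 46, 59, 74.
Circular molecule, 4 cuts → 4 fragments:
  4–46 → 43 bp
  47–59 → 13 bp
  60–74 → 15 bp
  75–91 then 1–3 → 17 + 3 = 20 bp
Sorted largest to smallest: 43, 20, 15, 13 bp.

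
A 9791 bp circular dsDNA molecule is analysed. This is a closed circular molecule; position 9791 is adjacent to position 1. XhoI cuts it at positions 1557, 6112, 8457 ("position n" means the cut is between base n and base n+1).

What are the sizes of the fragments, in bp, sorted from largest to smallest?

Circular molecule, 3 cuts → 3 fragments:
  6112 − 1557 = 4555 bp
  8457 − 6112 = 2345 bp
  wrap: 9791 − 8457 + 1557 = 2891 bp
Sorted largest to smallest: 4555, 2891, 2345 bp.

4555, 2891, 2345 bp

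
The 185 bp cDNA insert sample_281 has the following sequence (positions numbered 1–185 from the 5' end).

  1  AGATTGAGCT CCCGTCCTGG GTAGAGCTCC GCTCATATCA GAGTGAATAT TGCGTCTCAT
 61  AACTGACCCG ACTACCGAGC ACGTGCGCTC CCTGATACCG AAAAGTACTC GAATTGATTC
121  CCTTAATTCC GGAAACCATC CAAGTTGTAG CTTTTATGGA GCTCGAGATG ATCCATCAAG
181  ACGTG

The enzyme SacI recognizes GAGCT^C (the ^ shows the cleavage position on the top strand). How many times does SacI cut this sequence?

3

GAGCTC occurs starting at positions 6, 24, 159.
SacI cuts at 3 sites.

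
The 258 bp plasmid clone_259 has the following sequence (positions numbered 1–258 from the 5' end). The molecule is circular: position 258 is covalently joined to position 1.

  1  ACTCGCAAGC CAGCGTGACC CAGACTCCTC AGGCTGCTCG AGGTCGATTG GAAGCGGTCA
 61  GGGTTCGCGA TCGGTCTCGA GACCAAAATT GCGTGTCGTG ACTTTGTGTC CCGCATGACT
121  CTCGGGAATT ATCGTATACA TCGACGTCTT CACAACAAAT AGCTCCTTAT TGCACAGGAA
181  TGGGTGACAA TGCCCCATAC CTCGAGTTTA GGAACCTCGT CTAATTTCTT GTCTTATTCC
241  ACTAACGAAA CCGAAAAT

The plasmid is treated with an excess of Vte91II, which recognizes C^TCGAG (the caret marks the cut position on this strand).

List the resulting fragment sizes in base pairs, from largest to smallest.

Vte91II sites (CTCGAG) start at positions 37, 76, 201.
Vte91II cuts after the first base of each site, so after positions 37, 76, 201.
Circular molecule, 3 cuts → 3 fragments:
  38–76 → 39 bp
  77–201 → 125 bp
  202–258 then 1–37 → 57 + 37 = 94 bp
Sorted largest to smallest: 125, 94, 39 bp.

125, 94, 39 bp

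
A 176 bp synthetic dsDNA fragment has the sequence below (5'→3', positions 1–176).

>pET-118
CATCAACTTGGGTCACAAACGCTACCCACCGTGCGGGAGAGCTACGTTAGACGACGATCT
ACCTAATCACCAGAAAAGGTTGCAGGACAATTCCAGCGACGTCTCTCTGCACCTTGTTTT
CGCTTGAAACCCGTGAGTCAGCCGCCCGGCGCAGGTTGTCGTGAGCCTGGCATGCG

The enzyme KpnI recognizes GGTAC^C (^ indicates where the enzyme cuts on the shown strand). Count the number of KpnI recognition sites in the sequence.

0

No occurrence of GGTACC is present in the sequence.
KpnI does not cut: 0 sites.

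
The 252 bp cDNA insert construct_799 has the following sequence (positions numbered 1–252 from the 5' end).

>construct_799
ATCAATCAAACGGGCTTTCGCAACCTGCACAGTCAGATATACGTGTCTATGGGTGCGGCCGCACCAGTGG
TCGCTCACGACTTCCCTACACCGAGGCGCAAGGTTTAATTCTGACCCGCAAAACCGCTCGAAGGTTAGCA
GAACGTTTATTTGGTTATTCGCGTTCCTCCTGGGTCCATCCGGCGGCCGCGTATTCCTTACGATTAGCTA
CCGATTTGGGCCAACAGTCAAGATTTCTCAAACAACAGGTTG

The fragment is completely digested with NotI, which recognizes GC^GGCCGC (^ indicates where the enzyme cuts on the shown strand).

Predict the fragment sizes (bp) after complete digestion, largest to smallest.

128, 68, 56 bp

NotI sites (GCGGCCGC) start at positions 55, 183.
NotI cuts after base 2 of each site, so after positions 56, 184.
Linear molecule, 2 cuts → 3 fragments:
  1–56 → 56 bp
  57–184 → 128 bp
  185–252 → 68 bp
Sorted largest to smallest: 128, 68, 56 bp.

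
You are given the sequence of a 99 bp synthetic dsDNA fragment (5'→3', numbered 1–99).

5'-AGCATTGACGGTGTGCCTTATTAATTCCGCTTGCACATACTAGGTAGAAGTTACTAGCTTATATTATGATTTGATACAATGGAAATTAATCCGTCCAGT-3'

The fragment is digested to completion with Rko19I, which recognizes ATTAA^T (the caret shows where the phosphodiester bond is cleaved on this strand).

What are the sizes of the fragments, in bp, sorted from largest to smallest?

Rko19I sites (ATTAAT) start at positions 20, 85.
Rko19I cuts after base 5 of each site (before the last base), so after positions 24, 89.
Linear molecule, 2 cuts → 3 fragments:
  1–24 → 24 bp
  25–89 → 65 bp
  90–99 → 10 bp
Sorted largest to smallest: 65, 24, 10 bp.

65, 24, 10 bp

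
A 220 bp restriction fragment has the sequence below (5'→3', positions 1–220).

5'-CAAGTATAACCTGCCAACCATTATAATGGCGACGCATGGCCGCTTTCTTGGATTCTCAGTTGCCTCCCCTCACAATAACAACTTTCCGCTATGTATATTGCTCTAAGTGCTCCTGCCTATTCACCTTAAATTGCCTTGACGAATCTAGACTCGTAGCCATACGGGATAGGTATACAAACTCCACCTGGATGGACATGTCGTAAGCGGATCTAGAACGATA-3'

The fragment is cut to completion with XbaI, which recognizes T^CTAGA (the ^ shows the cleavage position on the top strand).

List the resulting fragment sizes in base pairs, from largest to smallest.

144, 65, 11 bp

XbaI sites (TCTAGA) start at positions 144, 209.
XbaI cuts after the first base of each site, so after positions 144, 209.
Linear molecule, 2 cuts → 3 fragments:
  1–144 → 144 bp
  145–209 → 65 bp
  210–220 → 11 bp
Sorted largest to smallest: 144, 65, 11 bp.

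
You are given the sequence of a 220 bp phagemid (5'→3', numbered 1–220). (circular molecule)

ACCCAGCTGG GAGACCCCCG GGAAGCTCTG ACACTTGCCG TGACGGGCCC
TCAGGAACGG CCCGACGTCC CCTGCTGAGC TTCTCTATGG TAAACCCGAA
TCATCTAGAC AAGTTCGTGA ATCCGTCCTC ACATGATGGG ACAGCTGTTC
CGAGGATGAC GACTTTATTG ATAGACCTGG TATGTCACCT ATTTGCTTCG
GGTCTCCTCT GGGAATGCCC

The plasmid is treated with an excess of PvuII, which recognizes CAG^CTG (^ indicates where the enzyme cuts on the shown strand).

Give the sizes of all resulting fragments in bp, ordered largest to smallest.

138, 82 bp

PvuII sites (CAGCTG) start at positions 4, 142.
PvuII cuts after base 3 of each site, so after positions 6, 144.
Circular molecule, 2 cuts → 2 fragments:
  7–144 → 138 bp
  145–220 then 1–6 → 76 + 6 = 82 bp
Sorted largest to smallest: 138, 82 bp.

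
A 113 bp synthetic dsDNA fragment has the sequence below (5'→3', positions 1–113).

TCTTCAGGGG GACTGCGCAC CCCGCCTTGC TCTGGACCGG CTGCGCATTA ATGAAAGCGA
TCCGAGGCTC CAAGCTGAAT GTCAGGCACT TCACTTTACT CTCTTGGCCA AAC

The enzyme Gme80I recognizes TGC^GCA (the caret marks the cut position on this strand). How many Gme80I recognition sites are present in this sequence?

2

TGCGCA occurs starting at positions 14, 42.
Gme80I cuts at 2 sites.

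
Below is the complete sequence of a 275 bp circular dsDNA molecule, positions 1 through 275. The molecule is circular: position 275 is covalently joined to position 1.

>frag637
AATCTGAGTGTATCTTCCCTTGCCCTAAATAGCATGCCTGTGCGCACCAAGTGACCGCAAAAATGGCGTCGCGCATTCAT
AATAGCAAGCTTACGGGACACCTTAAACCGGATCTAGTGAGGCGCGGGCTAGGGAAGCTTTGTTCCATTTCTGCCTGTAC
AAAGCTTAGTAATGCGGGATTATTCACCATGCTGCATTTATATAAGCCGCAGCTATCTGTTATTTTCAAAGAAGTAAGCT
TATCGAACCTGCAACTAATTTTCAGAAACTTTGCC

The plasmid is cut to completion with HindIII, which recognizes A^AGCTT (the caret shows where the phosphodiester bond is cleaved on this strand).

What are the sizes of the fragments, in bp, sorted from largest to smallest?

HindIII sites (AAGCTT) start at positions 87, 135, 162, 236.
HindIII cuts after the first base of each site, so after positions 87, 135, 162, 236.
Circular molecule, 4 cuts → 4 fragments:
  88–135 → 48 bp
  136–162 → 27 bp
  163–236 → 74 bp
  237–275 then 1–87 → 39 + 87 = 126 bp
Sorted largest to smallest: 126, 74, 48, 27 bp.

126, 74, 48, 27 bp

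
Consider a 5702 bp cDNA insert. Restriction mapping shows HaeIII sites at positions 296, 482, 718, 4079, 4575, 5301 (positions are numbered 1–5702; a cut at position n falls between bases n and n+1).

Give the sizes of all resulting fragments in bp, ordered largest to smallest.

3361, 726, 496, 401, 296, 236, 186 bp

Linear molecule, 6 cuts → 7 fragments:
  296 − 0 = 296 bp
  482 − 296 = 186 bp
  718 − 482 = 236 bp
  4079 − 718 = 3361 bp
  4575 − 4079 = 496 bp
  5301 − 4575 = 726 bp
  5702 − 5301 = 401 bp
Sorted largest to smallest: 3361, 726, 496, 401, 296, 236, 186 bp.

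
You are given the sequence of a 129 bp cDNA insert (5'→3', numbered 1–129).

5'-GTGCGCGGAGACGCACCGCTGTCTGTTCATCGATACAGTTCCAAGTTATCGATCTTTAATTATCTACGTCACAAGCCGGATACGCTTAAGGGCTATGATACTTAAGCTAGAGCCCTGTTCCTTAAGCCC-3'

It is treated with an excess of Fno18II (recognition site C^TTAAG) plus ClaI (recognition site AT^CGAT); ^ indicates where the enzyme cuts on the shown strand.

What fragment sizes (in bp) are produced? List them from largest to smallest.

Fno18II sites (CTTAAG) start at positions 85, 101, 121.
Fno18II cuts after the first base of each site, so after positions 85, 101, 121.
ClaI sites (ATCGAT) start at positions 29, 48.
ClaI cuts after base 2 of each site, so after positions 30, 49.
Combined cut positions: 30, 49, 85, 101, 121.
Linear molecule, 5 cuts → 6 fragments:
  1–30 → 30 bp
  31–49 → 19 bp
  50–85 → 36 bp
  86–101 → 16 bp
  102–121 → 20 bp
  122–129 → 8 bp
Sorted largest to smallest: 36, 30, 20, 19, 16, 8 bp.

36, 30, 20, 19, 16, 8 bp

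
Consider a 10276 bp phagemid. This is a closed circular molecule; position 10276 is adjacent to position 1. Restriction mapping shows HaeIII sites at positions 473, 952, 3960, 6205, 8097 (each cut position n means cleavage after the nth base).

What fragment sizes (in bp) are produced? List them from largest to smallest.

3008, 2652, 2245, 1892, 479 bp

Circular molecule, 5 cuts → 5 fragments:
  952 − 473 = 479 bp
  3960 − 952 = 3008 bp
  6205 − 3960 = 2245 bp
  8097 − 6205 = 1892 bp
  wrap: 10276 − 8097 + 473 = 2652 bp
Sorted largest to smallest: 3008, 2652, 2245, 1892, 479 bp.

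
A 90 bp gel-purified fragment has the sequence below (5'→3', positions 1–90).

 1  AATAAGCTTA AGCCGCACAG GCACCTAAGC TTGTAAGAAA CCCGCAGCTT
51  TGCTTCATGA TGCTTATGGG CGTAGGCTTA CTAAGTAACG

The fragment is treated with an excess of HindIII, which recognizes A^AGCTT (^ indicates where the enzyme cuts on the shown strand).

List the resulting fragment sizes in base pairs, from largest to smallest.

63, 23, 4 bp

HindIII sites (AAGCTT) start at positions 4, 27.
HindIII cuts after the first base of each site, so after positions 4, 27.
Linear molecule, 2 cuts → 3 fragments:
  1–4 → 4 bp
  5–27 → 23 bp
  28–90 → 63 bp
Sorted largest to smallest: 63, 23, 4 bp.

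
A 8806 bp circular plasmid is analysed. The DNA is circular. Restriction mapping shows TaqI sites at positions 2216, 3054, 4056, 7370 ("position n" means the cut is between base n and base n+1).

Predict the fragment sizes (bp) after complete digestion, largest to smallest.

Circular molecule, 4 cuts → 4 fragments:
  3054 − 2216 = 838 bp
  4056 − 3054 = 1002 bp
  7370 − 4056 = 3314 bp
  wrap: 8806 − 7370 + 2216 = 3652 bp
Sorted largest to smallest: 3652, 3314, 1002, 838 bp.

3652, 3314, 1002, 838 bp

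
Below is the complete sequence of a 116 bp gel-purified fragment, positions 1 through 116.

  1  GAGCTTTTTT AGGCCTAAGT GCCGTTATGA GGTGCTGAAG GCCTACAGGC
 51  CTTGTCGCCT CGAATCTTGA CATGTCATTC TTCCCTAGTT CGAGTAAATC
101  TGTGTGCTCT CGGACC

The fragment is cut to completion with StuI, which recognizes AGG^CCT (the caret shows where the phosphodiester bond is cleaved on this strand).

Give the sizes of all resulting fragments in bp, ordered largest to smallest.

67, 28, 13, 8 bp

StuI sites (AGGCCT) start at positions 11, 39, 47.
StuI cuts after base 3 of each site, so after positions 13, 41, 49.
Linear molecule, 3 cuts → 4 fragments:
  1–13 → 13 bp
  14–41 → 28 bp
  42–49 → 8 bp
  50–116 → 67 bp
Sorted largest to smallest: 67, 28, 13, 8 bp.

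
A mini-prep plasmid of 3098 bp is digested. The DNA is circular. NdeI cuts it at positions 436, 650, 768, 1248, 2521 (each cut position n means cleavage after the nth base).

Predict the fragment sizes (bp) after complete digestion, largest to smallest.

1273, 1013, 480, 214, 118 bp

Circular molecule, 5 cuts → 5 fragments:
  650 − 436 = 214 bp
  768 − 650 = 118 bp
  1248 − 768 = 480 bp
  2521 − 1248 = 1273 bp
  wrap: 3098 − 2521 + 436 = 1013 bp
Sorted largest to smallest: 1273, 1013, 480, 214, 118 bp.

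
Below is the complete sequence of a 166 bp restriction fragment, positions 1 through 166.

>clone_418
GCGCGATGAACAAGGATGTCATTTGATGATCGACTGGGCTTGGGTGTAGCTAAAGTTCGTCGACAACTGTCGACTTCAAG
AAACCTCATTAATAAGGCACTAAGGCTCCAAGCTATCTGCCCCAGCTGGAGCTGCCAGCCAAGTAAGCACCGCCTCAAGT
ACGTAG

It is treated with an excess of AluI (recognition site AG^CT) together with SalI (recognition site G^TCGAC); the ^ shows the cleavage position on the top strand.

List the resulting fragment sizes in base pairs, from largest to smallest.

49, 43, 35, 13, 10, 10, 6 bp

AluI sites (AGCT) start at positions 48, 111, 124, 130.
AluI cuts after base 2 of each site, so after positions 49, 112, 125, 131.
SalI sites (GTCGAC) start at positions 59, 69.
SalI cuts after the first base of each site, so after positions 59, 69.
Combined cut positions: 49, 59, 69, 112, 125, 131.
Linear molecule, 6 cuts → 7 fragments:
  1–49 → 49 bp
  50–59 → 10 bp
  60–69 → 10 bp
  70–112 → 43 bp
  113–125 → 13 bp
  126–131 → 6 bp
  132–166 → 35 bp
Sorted largest to smallest: 49, 43, 35, 13, 10, 10, 6 bp.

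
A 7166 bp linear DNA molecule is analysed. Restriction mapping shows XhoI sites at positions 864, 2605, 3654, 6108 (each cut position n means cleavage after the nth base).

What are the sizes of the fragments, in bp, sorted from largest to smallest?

2454, 1741, 1058, 1049, 864 bp

Linear molecule, 4 cuts → 5 fragments:
  864 − 0 = 864 bp
  2605 − 864 = 1741 bp
  3654 − 2605 = 1049 bp
  6108 − 3654 = 2454 bp
  7166 − 6108 = 1058 bp
Sorted largest to smallest: 2454, 1741, 1058, 1049, 864 bp.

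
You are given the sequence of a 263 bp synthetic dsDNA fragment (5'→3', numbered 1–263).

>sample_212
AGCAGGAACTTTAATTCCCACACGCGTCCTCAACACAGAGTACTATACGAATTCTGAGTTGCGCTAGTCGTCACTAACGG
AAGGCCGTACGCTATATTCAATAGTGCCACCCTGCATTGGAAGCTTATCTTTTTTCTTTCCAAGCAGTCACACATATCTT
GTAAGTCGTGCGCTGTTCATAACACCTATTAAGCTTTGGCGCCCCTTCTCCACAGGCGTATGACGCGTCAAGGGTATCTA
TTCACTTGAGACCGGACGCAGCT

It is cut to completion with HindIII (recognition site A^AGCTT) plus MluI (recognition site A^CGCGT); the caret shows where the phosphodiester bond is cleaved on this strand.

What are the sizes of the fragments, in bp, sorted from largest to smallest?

99, 70, 40, 32, 22 bp

HindIII sites (AAGCTT) start at positions 121, 191.
HindIII cuts after the first base of each site, so after positions 121, 191.
MluI sites (ACGCGT) start at positions 22, 223.
MluI cuts after the first base of each site, so after positions 22, 223.
Combined cut positions: 22, 121, 191, 223.
Linear molecule, 4 cuts → 5 fragments:
  1–22 → 22 bp
  23–121 → 99 bp
  122–191 → 70 bp
  192–223 → 32 bp
  224–263 → 40 bp
Sorted largest to smallest: 99, 70, 40, 32, 22 bp.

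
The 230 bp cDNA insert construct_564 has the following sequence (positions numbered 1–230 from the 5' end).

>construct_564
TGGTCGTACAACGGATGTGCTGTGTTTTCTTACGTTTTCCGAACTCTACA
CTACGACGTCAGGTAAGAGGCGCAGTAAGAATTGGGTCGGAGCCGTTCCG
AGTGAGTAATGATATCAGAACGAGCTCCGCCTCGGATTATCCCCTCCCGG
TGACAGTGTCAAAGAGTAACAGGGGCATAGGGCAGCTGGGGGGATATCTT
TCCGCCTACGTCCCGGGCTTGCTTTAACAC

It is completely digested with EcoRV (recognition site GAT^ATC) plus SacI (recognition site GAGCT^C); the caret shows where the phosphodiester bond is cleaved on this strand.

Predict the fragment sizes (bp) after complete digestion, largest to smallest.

113, 69, 35, 13 bp

EcoRV sites (GATATC) start at positions 111, 193.
EcoRV cuts after base 3 of each site, so after positions 113, 195.
The SacI site (GAGCTC) starts at position 122.
SacI cuts after base 5 of each site (before the last base), so after position 126.
Combined cut positions: 113, 126, 195.
Linear molecule, 3 cuts → 4 fragments:
  1–113 → 113 bp
  114–126 → 13 bp
  127–195 → 69 bp
  196–230 → 35 bp
Sorted largest to smallest: 113, 69, 35, 13 bp.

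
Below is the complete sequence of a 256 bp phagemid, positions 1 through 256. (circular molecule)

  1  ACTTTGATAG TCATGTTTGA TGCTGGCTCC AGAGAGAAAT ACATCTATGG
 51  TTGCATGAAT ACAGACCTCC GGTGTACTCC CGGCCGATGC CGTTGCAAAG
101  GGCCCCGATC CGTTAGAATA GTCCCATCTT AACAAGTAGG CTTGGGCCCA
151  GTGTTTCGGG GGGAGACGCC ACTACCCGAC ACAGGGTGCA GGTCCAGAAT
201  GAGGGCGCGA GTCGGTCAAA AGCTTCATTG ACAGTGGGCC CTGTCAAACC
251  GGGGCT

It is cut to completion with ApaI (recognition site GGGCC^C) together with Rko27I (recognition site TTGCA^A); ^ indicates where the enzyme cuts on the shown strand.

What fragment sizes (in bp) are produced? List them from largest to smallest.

ApaI sites (GGGCCC) start at positions 100, 144, 236.
ApaI cuts after base 5 of each site (before the last base), so after positions 104, 148, 240.
The Rko27I site (TTGCAA) starts at position 93.
Rko27I cuts after base 5 of each site (before the last base), so after position 97.
Combined cut positions: 97, 104, 148, 240.
Circular molecule, 4 cuts → 4 fragments:
  98–104 → 7 bp
  105–148 → 44 bp
  149–240 → 92 bp
  241–256 then 1–97 → 16 + 97 = 113 bp
Sorted largest to smallest: 113, 92, 44, 7 bp.

113, 92, 44, 7 bp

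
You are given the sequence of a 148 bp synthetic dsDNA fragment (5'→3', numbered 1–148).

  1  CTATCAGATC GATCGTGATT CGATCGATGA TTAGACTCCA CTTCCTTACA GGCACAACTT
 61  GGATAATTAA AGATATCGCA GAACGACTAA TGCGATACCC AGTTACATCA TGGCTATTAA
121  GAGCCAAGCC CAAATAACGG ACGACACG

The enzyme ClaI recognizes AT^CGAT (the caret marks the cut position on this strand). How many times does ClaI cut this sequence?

ATCGAT occurs starting at positions 8, 23.
ClaI cuts at 2 sites.

2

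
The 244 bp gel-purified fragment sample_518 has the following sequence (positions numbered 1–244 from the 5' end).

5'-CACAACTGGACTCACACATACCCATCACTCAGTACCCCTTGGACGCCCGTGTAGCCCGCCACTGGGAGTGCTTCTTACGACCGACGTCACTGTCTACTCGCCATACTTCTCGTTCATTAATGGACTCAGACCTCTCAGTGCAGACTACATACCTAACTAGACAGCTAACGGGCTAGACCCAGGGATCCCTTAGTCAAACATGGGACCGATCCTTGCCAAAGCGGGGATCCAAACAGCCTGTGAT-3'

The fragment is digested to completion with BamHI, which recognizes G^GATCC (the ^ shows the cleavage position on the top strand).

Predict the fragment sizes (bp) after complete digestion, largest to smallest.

BamHI sites (GGATCC) start at positions 183, 225.
BamHI cuts after the first base of each site, so after positions 183, 225.
Linear molecule, 2 cuts → 3 fragments:
  1–183 → 183 bp
  184–225 → 42 bp
  226–244 → 19 bp
Sorted largest to smallest: 183, 42, 19 bp.

183, 42, 19 bp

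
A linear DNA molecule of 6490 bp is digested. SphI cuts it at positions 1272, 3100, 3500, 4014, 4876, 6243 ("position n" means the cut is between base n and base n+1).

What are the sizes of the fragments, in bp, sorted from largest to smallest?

Linear molecule, 6 cuts → 7 fragments:
  1272 − 0 = 1272 bp
  3100 − 1272 = 1828 bp
  3500 − 3100 = 400 bp
  4014 − 3500 = 514 bp
  4876 − 4014 = 862 bp
  6243 − 4876 = 1367 bp
  6490 − 6243 = 247 bp
Sorted largest to smallest: 1828, 1367, 1272, 862, 514, 400, 247 bp.

1828, 1367, 1272, 862, 514, 400, 247 bp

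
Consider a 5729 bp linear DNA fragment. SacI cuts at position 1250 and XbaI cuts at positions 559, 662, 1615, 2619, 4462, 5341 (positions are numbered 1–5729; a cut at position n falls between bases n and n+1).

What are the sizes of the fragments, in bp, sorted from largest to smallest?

Combined cut positions (sorted): 559, 662, 1250, 1615, 2619, 4462, 5341.
Linear molecule, 7 cuts → 8 fragments:
  559 − 0 = 559 bp
  662 − 559 = 103 bp
  1250 − 662 = 588 bp
  1615 − 1250 = 365 bp
  2619 − 1615 = 1004 bp
  4462 − 2619 = 1843 bp
  5341 − 4462 = 879 bp
  5729 − 5341 = 388 bp
Sorted largest to smallest: 1843, 1004, 879, 588, 559, 388, 365, 103 bp.

1843, 1004, 879, 588, 559, 388, 365, 103 bp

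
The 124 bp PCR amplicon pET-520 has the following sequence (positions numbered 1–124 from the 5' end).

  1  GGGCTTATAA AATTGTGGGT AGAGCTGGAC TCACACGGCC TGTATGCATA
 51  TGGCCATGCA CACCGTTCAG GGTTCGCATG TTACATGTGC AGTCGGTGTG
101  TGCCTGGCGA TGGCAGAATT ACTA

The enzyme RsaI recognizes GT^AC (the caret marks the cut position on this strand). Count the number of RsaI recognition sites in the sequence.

0

No occurrence of GTAC is present in the sequence.
RsaI does not cut: 0 sites.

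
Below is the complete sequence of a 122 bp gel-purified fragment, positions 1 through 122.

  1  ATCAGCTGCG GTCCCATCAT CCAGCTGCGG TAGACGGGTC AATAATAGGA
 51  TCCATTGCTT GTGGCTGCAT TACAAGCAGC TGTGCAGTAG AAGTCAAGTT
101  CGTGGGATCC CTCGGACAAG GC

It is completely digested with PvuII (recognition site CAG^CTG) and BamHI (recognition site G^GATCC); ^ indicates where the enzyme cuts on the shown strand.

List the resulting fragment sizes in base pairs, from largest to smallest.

31, 26, 24, 19, 17, 5 bp

PvuII sites (CAGCTG) start at positions 3, 22, 77.
PvuII cuts after base 3 of each site, so after positions 5, 24, 79.
BamHI sites (GGATCC) start at positions 48, 105.
BamHI cuts after the first base of each site, so after positions 48, 105.
Combined cut positions: 5, 24, 48, 79, 105.
Linear molecule, 5 cuts → 6 fragments:
  1–5 → 5 bp
  6–24 → 19 bp
  25–48 → 24 bp
  49–79 → 31 bp
  80–105 → 26 bp
  106–122 → 17 bp
Sorted largest to smallest: 31, 26, 24, 19, 17, 5 bp.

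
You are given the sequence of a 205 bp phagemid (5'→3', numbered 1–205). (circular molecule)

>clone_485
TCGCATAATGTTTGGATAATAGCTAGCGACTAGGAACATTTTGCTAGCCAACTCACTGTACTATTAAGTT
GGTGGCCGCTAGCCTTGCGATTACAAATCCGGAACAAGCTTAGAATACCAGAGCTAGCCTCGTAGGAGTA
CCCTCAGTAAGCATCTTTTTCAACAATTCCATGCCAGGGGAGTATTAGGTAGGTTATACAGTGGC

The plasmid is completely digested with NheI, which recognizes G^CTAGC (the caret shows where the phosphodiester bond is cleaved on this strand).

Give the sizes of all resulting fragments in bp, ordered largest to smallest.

104, 45, 35, 21 bp

NheI sites (GCTAGC) start at positions 22, 43, 78, 123.
NheI cuts after the first base of each site, so after positions 22, 43, 78, 123.
Circular molecule, 4 cuts → 4 fragments:
  23–43 → 21 bp
  44–78 → 35 bp
  79–123 → 45 bp
  124–205 then 1–22 → 82 + 22 = 104 bp
Sorted largest to smallest: 104, 45, 35, 21 bp.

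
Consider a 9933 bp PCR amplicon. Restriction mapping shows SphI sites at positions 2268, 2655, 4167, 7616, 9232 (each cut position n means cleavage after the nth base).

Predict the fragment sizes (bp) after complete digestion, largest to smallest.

Linear molecule, 5 cuts → 6 fragments:
  2268 − 0 = 2268 bp
  2655 − 2268 = 387 bp
  4167 − 2655 = 1512 bp
  7616 − 4167 = 3449 bp
  9232 − 7616 = 1616 bp
  9933 − 9232 = 701 bp
Sorted largest to smallest: 3449, 2268, 1616, 1512, 701, 387 bp.

3449, 2268, 1616, 1512, 701, 387 bp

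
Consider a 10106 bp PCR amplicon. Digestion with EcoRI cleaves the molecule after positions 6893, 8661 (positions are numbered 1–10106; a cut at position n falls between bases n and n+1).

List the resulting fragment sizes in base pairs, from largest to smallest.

Linear molecule, 2 cuts → 3 fragments:
  6893 − 0 = 6893 bp
  8661 − 6893 = 1768 bp
  10106 − 8661 = 1445 bp
Sorted largest to smallest: 6893, 1768, 1445 bp.

6893, 1768, 1445 bp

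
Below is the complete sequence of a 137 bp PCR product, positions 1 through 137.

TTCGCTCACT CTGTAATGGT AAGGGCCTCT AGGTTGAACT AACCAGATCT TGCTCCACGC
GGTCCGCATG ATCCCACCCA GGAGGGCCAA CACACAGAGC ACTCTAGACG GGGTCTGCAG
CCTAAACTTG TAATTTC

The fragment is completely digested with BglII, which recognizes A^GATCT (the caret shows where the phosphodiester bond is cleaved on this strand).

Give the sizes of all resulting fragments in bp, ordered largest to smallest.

The BglII site (AGATCT) starts at position 45.
BglII cuts after the first base of each site, so after position 45.
Linear molecule, 1 cut → 2 fragments:
  1–45 → 45 bp
  46–137 → 92 bp
Sorted largest to smallest: 92, 45 bp.

92, 45 bp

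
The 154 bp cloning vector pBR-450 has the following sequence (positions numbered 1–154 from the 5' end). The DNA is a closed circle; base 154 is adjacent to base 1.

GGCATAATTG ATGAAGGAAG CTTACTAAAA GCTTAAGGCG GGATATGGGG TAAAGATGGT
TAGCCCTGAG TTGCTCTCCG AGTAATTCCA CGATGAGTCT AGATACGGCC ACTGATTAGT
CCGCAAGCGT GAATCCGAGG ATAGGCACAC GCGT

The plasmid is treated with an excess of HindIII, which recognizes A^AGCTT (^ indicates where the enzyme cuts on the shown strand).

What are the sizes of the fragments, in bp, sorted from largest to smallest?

HindIII sites (AAGCTT) start at positions 18, 29.
HindIII cuts after the first base of each site, so after positions 18, 29.
Circular molecule, 2 cuts → 2 fragments:
  19–29 → 11 bp
  30–154 then 1–18 → 125 + 18 = 143 bp
Sorted largest to smallest: 143, 11 bp.

143, 11 bp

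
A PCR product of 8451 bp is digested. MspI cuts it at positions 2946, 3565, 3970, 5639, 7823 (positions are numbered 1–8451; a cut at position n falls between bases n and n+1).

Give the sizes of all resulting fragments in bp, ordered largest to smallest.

2946, 2184, 1669, 628, 619, 405 bp

Linear molecule, 5 cuts → 6 fragments:
  2946 − 0 = 2946 bp
  3565 − 2946 = 619 bp
  3970 − 3565 = 405 bp
  5639 − 3970 = 1669 bp
  7823 − 5639 = 2184 bp
  8451 − 7823 = 628 bp
Sorted largest to smallest: 2946, 2184, 1669, 628, 619, 405 bp.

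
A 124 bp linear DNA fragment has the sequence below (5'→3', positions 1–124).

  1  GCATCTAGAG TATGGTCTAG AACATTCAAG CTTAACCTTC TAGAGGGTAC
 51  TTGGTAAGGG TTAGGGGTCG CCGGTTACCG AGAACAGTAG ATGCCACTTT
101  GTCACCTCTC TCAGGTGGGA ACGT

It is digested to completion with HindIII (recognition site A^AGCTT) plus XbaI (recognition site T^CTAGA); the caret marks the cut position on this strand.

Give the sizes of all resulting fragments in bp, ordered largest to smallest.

The HindIII site (AAGCTT) starts at position 28.
HindIII cuts after the first base of each site, so after position 28.
XbaI sites (TCTAGA) start at positions 4, 16, 39.
XbaI cuts after the first base of each site, so after positions 4, 16, 39.
Combined cut positions: 4, 16, 28, 39.
Linear molecule, 4 cuts → 5 fragments:
  1–4 → 4 bp
  5–16 → 12 bp
  17–28 → 12 bp
  29–39 → 11 bp
  40–124 → 85 bp
Sorted largest to smallest: 85, 12, 12, 11, 4 bp.

85, 12, 12, 11, 4 bp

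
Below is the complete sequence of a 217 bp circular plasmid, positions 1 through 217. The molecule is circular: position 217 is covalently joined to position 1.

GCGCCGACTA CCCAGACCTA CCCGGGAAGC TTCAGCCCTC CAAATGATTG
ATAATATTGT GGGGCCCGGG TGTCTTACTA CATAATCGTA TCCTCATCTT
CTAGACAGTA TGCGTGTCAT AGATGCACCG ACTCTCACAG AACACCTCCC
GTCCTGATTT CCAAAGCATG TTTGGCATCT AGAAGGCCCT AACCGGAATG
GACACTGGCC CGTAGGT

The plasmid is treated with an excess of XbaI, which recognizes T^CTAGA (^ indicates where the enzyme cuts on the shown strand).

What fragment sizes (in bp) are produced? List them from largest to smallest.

XbaI sites (TCTAGA) start at positions 100, 178.
XbaI cuts after the first base of each site, so after positions 100, 178.
Circular molecule, 2 cuts → 2 fragments:
  101–178 → 78 bp
  179–217 then 1–100 → 39 + 100 = 139 bp
Sorted largest to smallest: 139, 78 bp.

139, 78 bp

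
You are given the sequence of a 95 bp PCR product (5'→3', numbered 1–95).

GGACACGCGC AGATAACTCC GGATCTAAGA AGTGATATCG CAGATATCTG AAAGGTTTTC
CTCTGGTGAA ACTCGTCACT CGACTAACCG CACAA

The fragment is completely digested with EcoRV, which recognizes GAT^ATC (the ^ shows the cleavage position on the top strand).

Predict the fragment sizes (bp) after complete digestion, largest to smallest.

50, 36, 9 bp

EcoRV sites (GATATC) start at positions 34, 43.
EcoRV cuts after base 3 of each site, so after positions 36, 45.
Linear molecule, 2 cuts → 3 fragments:
  1–36 → 36 bp
  37–45 → 9 bp
  46–95 → 50 bp
Sorted largest to smallest: 50, 36, 9 bp.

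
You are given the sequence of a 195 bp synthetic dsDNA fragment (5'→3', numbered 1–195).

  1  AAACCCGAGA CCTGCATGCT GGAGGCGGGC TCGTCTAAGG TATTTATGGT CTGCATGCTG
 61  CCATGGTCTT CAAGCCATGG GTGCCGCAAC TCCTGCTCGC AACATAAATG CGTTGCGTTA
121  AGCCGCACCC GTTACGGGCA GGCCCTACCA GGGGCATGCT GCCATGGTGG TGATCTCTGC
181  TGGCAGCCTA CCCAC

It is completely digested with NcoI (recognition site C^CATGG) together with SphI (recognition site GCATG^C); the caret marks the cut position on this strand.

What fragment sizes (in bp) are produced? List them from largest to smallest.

83, 39, 33, 18, 14, 4, 4 bp

NcoI sites (CCATGG) start at positions 61, 75, 162.
NcoI cuts after the first base of each site, so after positions 61, 75, 162.
SphI sites (GCATGC) start at positions 14, 53, 154.
SphI cuts after base 5 of each site (before the last base), so after positions 18, 57, 158.
Combined cut positions: 18, 57, 61, 75, 158, 162.
Linear molecule, 6 cuts → 7 fragments:
  1–18 → 18 bp
  19–57 → 39 bp
  58–61 → 4 bp
  62–75 → 14 bp
  76–158 → 83 bp
  159–162 → 4 bp
  163–195 → 33 bp
Sorted largest to smallest: 83, 39, 33, 18, 14, 4, 4 bp.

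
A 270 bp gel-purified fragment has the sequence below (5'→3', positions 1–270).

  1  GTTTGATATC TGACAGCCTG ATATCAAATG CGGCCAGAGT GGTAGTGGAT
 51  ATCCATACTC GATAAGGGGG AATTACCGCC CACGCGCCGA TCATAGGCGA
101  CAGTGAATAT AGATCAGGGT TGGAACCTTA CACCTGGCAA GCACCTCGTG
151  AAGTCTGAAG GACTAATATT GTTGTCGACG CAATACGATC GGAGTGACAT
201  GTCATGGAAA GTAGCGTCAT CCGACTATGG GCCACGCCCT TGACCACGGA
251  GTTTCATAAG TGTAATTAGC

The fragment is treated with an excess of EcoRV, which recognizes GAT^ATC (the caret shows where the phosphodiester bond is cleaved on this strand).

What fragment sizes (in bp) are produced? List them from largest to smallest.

EcoRV sites (GATATC) start at positions 5, 20, 48.
EcoRV cuts after base 3 of each site, so after positions 7, 22, 50.
Linear molecule, 3 cuts → 4 fragments:
  1–7 → 7 bp
  8–22 → 15 bp
  23–50 → 28 bp
  51–270 → 220 bp
Sorted largest to smallest: 220, 28, 15, 7 bp.

220, 28, 15, 7 bp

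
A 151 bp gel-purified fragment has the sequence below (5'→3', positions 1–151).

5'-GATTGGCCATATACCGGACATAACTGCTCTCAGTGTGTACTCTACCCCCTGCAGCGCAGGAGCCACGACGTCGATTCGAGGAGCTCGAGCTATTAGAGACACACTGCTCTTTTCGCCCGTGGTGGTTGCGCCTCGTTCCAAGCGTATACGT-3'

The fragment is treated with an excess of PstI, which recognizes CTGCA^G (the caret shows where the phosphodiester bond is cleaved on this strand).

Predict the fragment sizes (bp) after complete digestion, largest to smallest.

The PstI site (CTGCAG) starts at position 49.
PstI cuts after base 5 of each site (before the last base), so after position 53.
Linear molecule, 1 cut → 2 fragments:
  1–53 → 53 bp
  54–151 → 98 bp
Sorted largest to smallest: 98, 53 bp.

98, 53 bp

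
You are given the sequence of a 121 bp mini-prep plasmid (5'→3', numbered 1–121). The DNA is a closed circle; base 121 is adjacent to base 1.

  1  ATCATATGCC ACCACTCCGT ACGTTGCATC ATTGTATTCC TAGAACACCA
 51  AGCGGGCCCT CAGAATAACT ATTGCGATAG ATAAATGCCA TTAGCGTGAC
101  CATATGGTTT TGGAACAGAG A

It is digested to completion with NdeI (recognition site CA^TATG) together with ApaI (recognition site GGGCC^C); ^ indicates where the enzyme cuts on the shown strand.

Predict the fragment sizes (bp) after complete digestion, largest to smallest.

54, 44, 23 bp

NdeI sites (CATATG) start at positions 3, 101.
NdeI cuts after base 2 of each site, so after positions 4, 102.
The ApaI site (GGGCCC) starts at position 54.
ApaI cuts after base 5 of each site (before the last base), so after position 58.
Combined cut positions: 4, 58, 102.
Circular molecule, 3 cuts → 3 fragments:
  5–58 → 54 bp
  59–102 → 44 bp
  103–121 then 1–4 → 19 + 4 = 23 bp
Sorted largest to smallest: 54, 44, 23 bp.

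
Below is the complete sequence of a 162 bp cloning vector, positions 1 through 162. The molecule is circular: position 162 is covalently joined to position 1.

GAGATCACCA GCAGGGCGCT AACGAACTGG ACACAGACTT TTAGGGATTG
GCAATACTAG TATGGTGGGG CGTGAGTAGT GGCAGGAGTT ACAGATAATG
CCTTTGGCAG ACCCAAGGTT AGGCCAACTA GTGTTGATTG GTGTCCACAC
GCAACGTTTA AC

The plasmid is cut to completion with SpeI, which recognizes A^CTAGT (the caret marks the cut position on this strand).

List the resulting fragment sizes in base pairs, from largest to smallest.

91, 71 bp

SpeI sites (ACTAGT) start at positions 56, 127.
SpeI cuts after the first base of each site, so after positions 56, 127.
Circular molecule, 2 cuts → 2 fragments:
  57–127 → 71 bp
  128–162 then 1–56 → 35 + 56 = 91 bp
Sorted largest to smallest: 91, 71 bp.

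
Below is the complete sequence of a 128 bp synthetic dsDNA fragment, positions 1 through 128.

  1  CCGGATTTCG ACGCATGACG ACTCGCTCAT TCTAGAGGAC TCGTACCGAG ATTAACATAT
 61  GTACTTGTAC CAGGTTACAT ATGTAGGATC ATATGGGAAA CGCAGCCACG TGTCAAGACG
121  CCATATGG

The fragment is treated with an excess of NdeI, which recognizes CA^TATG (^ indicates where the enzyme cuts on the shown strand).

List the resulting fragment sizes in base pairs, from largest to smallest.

NdeI sites (CATATG) start at positions 56, 78, 90, 122.
NdeI cuts after base 2 of each site, so after positions 57, 79, 91, 123.
Linear molecule, 4 cuts → 5 fragments:
  1–57 → 57 bp
  58–79 → 22 bp
  80–91 → 12 bp
  92–123 → 32 bp
  124–128 → 5 bp
Sorted largest to smallest: 57, 32, 22, 12, 5 bp.

57, 32, 22, 12, 5 bp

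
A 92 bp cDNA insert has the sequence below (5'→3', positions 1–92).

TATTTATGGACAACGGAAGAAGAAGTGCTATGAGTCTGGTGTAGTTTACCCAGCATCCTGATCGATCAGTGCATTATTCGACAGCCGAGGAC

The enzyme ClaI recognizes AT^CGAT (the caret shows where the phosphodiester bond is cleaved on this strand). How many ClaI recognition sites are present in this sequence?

1

ATCGAT occurs starting at position 61.
ClaI cuts at 1 site.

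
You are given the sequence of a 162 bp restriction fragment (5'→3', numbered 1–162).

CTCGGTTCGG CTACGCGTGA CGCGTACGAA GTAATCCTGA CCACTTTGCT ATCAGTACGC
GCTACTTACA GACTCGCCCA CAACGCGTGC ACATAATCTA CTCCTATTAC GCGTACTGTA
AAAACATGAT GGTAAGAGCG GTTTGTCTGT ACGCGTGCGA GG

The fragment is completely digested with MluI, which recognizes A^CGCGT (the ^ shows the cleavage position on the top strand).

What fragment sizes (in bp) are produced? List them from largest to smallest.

63, 42, 26, 13, 11, 7 bp

MluI sites (ACGCGT) start at positions 13, 20, 83, 109, 151.
MluI cuts after the first base of each site, so after positions 13, 20, 83, 109, 151.
Linear molecule, 5 cuts → 6 fragments:
  1–13 → 13 bp
  14–20 → 7 bp
  21–83 → 63 bp
  84–109 → 26 bp
  110–151 → 42 bp
  152–162 → 11 bp
Sorted largest to smallest: 63, 42, 26, 13, 11, 7 bp.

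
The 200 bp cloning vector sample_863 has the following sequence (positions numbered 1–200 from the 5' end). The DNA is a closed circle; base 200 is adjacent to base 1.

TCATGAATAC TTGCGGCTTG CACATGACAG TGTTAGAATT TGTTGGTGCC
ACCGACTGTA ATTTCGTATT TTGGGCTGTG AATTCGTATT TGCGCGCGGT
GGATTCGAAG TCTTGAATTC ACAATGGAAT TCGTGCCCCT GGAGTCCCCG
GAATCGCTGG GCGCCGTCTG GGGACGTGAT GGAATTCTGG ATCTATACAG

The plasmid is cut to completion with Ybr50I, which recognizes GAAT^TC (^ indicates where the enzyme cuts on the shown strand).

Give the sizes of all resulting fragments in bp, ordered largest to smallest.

98, 55, 35, 12 bp

Ybr50I sites (GAATTC) start at positions 80, 115, 127, 182.
Ybr50I cuts after base 4 of each site, so after positions 83, 118, 130, 185.
Circular molecule, 4 cuts → 4 fragments:
  84–118 → 35 bp
  119–130 → 12 bp
  131–185 → 55 bp
  186–200 then 1–83 → 15 + 83 = 98 bp
Sorted largest to smallest: 98, 55, 35, 12 bp.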